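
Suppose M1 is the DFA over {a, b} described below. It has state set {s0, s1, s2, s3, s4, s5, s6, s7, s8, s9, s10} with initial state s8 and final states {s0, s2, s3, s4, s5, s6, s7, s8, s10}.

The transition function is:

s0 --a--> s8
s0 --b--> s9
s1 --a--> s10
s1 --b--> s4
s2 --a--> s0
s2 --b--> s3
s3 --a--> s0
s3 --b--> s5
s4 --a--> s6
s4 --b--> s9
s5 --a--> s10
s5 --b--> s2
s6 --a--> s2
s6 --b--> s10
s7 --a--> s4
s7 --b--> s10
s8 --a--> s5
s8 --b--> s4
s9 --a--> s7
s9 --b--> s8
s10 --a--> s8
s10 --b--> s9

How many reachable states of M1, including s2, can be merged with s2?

3

Reachable states from the start: {s0,s2,s3,s4,s5,s6,s7,s8,s9,s10}. Unreachable: {s1} — drop them.
Initial partition by acceptance: {s0,s2,s3,s4,s5,s6,s7,s8,s10} | {s9}.
Split {s0,s2,s3,s4,s5,s6,s7,s8,s10} by δ(·,b) → {s2,s3,s5,s6,s7,s8} and {s0,s4,s10}.
Split {s2,s3,s5,s6,s7,s8} by δ(·,a) → {s2,s3,s5,s7} and {s6,s8}.
Refine {s2,s3,s5,s7} on symbol b: members go to different blocks, giving {s2,s3,s5} and {s7}.
The partition is now stable with 5 blocks: {s2,s3,s5} | {s9} | {s0,s4,s10} | {s6,s8} | {s7}.
State s2 belongs to the block {s2,s3,s5}, which has 3 states.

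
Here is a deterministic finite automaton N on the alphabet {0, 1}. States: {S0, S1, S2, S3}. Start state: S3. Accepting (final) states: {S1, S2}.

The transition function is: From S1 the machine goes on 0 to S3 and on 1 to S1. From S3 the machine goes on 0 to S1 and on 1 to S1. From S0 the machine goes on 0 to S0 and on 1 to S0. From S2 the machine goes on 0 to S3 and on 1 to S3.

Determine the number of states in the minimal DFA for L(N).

States {S0,S2} cannot be reached from the start state, so discard them.
P0 = {S1} | {S3}.
The partition is now stable with 2 blocks: {S1} | {S3}.

2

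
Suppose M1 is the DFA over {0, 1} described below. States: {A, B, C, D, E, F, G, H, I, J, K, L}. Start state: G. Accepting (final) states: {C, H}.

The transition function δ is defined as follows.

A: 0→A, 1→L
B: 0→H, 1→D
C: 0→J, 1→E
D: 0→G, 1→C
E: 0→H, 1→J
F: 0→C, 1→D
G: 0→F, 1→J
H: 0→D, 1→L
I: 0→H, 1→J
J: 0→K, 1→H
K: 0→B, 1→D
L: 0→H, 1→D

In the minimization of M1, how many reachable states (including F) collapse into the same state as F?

4

States {A,I} cannot be reached from the start state, so discard them.
P0 = {C,H} | {B,D,E,F,G,J,K,L}.
On input 0, block {B,D,E,F,G,J,K,L} splits into {B,E,F,L} and {D,G,J,K}.
Refine {D,G,J,K} on symbol 0: members go to different blocks, giving {D,J} and {G,K}.
Stable partition: {C,H} | {B,E,F,L} | {D,J} | {G,K} — 4 equivalence classes.
The equivalence class containing F is {B,E,F,L}, of size 4.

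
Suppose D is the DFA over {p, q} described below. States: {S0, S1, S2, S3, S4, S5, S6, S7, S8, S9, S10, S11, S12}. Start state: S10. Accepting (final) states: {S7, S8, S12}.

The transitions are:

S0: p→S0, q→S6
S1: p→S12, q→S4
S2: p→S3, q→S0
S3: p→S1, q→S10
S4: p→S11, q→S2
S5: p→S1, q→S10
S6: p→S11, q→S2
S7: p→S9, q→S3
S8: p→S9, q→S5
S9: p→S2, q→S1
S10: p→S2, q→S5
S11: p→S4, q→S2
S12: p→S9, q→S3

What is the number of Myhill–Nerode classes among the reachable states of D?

States {S7,S8} cannot be reached from the start state, so discard them.
Start with accepting vs non-accepting: {S12} | {S0,S1,S2,S3,S4,S5,S6,S9,S10,S11}.
Split {S0,S1,S2,S3,S4,S5,S6,S9,S10,S11} by δ(·,p) → {S0,S2,S3,S4,S5,S6,S9,S10,S11} and {S1}.
On input p, block {S0,S2,S3,S4,S5,S6,S9,S10,S11} splits into {S0,S2,S4,S6,S9,S10,S11} and {S3,S5}.
Refine {S0,S2,S4,S6,S9,S10,S11} on symbol p: members go to different blocks, giving {S0,S4,S6,S9,S10,S11} and {S2}.
Split {S0,S4,S6,S9,S10,S11} by δ(·,p) → {S0,S4,S6,S11} and {S9,S10}.
Split {S0,S4,S6,S11} by δ(·,q) → {S4,S6,S11} and {S0}.
On input q, block {S9,S10} splits into {S9} and {S10}.
No further refinement is possible. Final partition (8 blocks): {S12} | {S4,S6,S11} | {S1} | {S3,S5} | {S2} | {S9} | {S0} | {S10}.

8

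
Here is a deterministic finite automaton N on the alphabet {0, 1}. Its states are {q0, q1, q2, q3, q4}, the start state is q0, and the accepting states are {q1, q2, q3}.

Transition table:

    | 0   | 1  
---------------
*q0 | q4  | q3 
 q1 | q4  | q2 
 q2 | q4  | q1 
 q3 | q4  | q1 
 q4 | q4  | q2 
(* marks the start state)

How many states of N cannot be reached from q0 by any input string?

Exploring from q0, all states are eventually visited, so none are unreachable.

0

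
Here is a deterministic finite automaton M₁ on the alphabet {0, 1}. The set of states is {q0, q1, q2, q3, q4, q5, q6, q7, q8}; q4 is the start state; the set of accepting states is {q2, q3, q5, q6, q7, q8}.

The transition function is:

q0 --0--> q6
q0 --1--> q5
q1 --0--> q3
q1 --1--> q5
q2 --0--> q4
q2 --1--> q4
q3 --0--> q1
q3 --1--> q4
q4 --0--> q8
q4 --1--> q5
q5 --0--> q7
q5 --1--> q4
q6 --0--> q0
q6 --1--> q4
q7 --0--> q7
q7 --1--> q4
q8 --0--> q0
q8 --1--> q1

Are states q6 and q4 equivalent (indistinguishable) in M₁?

States {q2} cannot be reached from the start state, so discard them.
P0 = {q3,q5,q6,q7,q8} | {q0,q1,q4}.
Split {q3,q5,q6,q7,q8} by δ(·,0) → {q3,q6,q8} and {q5,q7}.
The partition is now stable with 3 blocks: {q3,q6,q8} | {q0,q1,q4} | {q5,q7}.
q6 and q4 end up in different blocks, so they are distinguishable. For instance, the string 'ε' is accepted from only q6.

No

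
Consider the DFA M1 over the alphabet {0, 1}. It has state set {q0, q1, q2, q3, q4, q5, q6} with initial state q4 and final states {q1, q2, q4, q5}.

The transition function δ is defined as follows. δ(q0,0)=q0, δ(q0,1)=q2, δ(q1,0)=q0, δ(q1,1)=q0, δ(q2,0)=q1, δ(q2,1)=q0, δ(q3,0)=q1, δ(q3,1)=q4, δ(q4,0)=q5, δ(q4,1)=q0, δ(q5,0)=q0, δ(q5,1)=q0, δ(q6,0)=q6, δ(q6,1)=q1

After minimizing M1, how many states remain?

Reachable states from the start: {q0,q1,q2,q4,q5}. Unreachable: {q3,q6} — drop them.
Start with accepting vs non-accepting: {q1,q2,q4,q5} | {q0}.
Split {q1,q2,q4,q5} by δ(·,0) → {q1,q5} and {q2,q4}.
Stable partition: {q1,q5} | {q0} | {q2,q4} — 3 equivalence classes.

3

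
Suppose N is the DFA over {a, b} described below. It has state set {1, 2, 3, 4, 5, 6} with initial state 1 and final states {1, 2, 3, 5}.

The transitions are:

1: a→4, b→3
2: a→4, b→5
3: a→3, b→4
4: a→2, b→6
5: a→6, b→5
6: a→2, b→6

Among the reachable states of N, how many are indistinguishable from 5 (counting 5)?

2

All states are reachable from the start state.
P0 = {1,2,3,5} | {4,6}.
Refine {1,2,3,5} on symbol a: members go to different blocks, giving {1,2,5} and {3}.
Split {1,2,5} by δ(·,b) → {2,5} and {1}.
Stable partition: {2,5} | {4,6} | {3} | {1} — 4 equivalence classes.
State 5 belongs to the block {2,5}, which has 2 states.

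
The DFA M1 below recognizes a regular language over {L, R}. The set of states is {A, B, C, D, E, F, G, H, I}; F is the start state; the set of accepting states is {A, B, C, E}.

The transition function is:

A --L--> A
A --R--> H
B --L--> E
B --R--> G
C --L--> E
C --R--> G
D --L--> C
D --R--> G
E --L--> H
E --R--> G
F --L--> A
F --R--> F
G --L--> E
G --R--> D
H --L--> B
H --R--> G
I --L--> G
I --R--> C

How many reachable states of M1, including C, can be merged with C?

First remove the unreachable states {I}; 8 states remain.
Initial partition by acceptance: {A,B,C,E} | {D,F,G,H}.
Refine {A,B,C,E} on symbol L: members go to different blocks, giving {A,B,C} and {E}.
Refine {A,B,C} on symbol L: members go to different blocks, giving {B,C} and {A}.
On input L, block {D,F,G,H} splits into {D,H} and {F} and {G}.
The partition is now stable with 6 blocks: {B,C} | {D,H} | {E} | {A} | {F} | {G}.
The equivalence class containing C is {B,C}, of size 2.

2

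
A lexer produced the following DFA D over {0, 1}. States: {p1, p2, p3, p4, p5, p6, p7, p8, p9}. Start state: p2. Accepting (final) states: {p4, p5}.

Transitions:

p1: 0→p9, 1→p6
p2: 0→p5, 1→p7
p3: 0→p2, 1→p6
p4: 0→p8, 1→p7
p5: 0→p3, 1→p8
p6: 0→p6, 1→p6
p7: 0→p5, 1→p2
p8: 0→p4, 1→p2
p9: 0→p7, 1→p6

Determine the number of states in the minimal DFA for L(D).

States {p1,p9} cannot be reached from the start state, so discard them.
Initial partition by acceptance: {p4,p5} | {p2,p3,p6,p7,p8}.
On input 0, block {p2,p3,p6,p7,p8} splits into {p2,p7,p8} and {p3,p6}.
Refine {p4,p5} on symbol 0: members go to different blocks, giving {p4} and {p5}.
Refine {p2,p7,p8} on symbol 0: members go to different blocks, giving {p2,p7} and {p8}.
Refine {p3,p6} on symbol 0: members go to different blocks, giving {p3} and {p6}.
The partition is now stable with 6 blocks: {p4} | {p2,p7} | {p3} | {p5} | {p8} | {p6}.

6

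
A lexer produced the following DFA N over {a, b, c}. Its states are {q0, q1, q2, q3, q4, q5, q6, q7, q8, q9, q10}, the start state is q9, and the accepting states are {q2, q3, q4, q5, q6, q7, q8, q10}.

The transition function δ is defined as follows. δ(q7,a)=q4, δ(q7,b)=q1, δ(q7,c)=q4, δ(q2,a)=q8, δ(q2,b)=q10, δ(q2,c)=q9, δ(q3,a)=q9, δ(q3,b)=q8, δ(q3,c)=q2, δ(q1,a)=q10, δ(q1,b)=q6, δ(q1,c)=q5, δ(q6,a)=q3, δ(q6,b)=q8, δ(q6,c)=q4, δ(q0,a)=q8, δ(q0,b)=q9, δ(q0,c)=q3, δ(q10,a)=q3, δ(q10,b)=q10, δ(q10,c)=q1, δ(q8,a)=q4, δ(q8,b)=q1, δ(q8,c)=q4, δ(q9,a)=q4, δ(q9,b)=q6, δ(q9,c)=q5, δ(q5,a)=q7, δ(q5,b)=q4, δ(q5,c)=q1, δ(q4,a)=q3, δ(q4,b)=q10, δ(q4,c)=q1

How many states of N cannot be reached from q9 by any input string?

BFS from q9 reaches {q1, q2, q3, q4, q5, q6, q7, q8, q9, q10}; the 1 state(s) q0 are never visited.

1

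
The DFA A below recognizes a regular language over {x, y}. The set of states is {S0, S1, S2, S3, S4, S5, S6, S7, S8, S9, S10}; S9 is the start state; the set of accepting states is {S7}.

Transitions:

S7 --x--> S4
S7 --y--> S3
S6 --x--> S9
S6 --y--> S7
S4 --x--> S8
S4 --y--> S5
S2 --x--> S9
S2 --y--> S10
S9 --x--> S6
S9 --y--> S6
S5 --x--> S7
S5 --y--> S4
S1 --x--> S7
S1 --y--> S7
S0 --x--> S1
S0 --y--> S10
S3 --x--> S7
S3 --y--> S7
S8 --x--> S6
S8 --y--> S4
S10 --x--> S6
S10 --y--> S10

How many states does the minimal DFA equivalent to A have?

Reachable states from the start: {S3,S4,S5,S6,S7,S8,S9}. Unreachable: {S0,S1,S2,S10} — drop them.
P0 = {S7} | {S3,S4,S5,S6,S8,S9}.
Refine {S3,S4,S5,S6,S8,S9} on symbol x: members go to different blocks, giving {S4,S6,S8,S9} and {S3,S5}.
Split {S4,S6,S8,S9} by δ(·,y) → {S8,S9} and {S4} and {S6}.
Split {S8,S9} by δ(·,y) → {S8} and {S9}.
Split {S3,S5} by δ(·,y) → {S3} and {S5}.
The partition is now stable with 7 blocks: {S7} | {S8} | {S3} | {S4} | {S6} | {S9} | {S5}.

7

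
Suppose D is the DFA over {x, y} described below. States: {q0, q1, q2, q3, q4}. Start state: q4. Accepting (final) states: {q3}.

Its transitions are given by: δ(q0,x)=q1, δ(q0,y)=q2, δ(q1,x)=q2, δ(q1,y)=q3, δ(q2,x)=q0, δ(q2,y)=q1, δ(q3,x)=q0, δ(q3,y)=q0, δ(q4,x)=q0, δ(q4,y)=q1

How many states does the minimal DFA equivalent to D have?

P0 = {q3} | {q0,q1,q2,q4}.
Refine {q0,q1,q2,q4} on symbol y: members go to different blocks, giving {q0,q2,q4} and {q1}.
Split {q0,q2,q4} by δ(·,x) → {q2,q4} and {q0}.
No further refinement is possible. Final partition (4 blocks): {q3} | {q2,q4} | {q1} | {q0}.

4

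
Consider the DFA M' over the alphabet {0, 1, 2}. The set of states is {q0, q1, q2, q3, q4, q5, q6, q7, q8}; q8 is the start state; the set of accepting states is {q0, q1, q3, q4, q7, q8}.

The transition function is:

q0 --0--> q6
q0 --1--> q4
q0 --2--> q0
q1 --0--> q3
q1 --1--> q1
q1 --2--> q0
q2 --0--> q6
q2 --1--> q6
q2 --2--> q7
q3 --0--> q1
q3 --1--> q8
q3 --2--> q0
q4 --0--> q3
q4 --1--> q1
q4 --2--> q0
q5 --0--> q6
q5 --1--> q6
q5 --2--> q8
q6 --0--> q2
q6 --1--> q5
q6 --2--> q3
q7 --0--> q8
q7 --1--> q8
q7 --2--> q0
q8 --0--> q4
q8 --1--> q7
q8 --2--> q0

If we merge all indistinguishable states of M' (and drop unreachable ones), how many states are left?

3

Every state is reachable, so we keep all 9.
Start with accepting vs non-accepting: {q0,q1,q3,q4,q7,q8} | {q2,q5,q6}.
Refine {q0,q1,q3,q4,q7,q8} on symbol 0: members go to different blocks, giving {q1,q3,q4,q7,q8} and {q0}.
No further refinement is possible. Final partition (3 blocks): {q1,q3,q4,q7,q8} | {q2,q5,q6} | {q0}.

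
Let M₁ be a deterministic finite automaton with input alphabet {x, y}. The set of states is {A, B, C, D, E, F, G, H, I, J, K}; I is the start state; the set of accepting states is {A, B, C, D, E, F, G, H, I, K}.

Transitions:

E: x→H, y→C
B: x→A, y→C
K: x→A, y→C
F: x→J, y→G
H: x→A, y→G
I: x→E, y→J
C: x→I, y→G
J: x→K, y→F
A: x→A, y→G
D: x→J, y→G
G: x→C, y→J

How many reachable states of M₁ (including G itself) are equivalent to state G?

1

States {B,D} cannot be reached from the start state, so discard them.
Start with accepting vs non-accepting: {A,C,E,F,G,H,I,K} | {J}.
On input x, block {A,C,E,F,G,H,I,K} splits into {A,C,E,G,H,I,K} and {F}.
On input y, block {A,C,E,G,H,I,K} splits into {A,C,E,H,K} and {G,I}.
Split {A,C,E,H,K} by δ(·,x) → {A,E,H,K} and {C}.
Split {A,E,H,K} by δ(·,y) → {A,H} and {E,K}.
Split {G,I} by δ(·,x) → {G} and {I}.
The partition is now stable with 7 blocks: {A,H} | {J} | {F} | {G} | {C} | {E,K} | {I}.
The equivalence class containing G is {G}, of size 1.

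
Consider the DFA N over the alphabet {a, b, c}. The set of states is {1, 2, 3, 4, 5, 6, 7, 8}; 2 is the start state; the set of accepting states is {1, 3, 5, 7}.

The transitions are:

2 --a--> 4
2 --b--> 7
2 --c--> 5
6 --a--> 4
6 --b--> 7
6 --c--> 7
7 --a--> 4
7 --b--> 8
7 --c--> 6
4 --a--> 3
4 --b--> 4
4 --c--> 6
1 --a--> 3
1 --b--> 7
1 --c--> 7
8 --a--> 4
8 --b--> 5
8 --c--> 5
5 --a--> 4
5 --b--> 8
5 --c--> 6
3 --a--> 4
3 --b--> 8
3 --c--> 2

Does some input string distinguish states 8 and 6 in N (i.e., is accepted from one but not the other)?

Reachable states from the start: {2,3,4,5,6,7,8}. Unreachable: {1} — drop them.
Initial partition by acceptance: {3,5,7} | {2,4,6,8}.
On input a, block {2,4,6,8} splits into {2,6,8} and {4}.
No further refinement is possible. Final partition (3 blocks): {3,5,7} | {2,6,8} | {4}.
8 and 6 lie in the same block of the stable partition, so they are equivalent — no string distinguishes them.

No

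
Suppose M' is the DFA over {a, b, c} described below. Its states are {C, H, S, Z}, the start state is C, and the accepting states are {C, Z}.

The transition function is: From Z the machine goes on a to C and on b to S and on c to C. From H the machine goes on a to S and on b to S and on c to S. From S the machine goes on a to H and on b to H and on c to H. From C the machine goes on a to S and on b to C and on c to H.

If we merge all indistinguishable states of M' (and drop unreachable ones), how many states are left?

2

Reachable states from the start: {C,H,S}. Unreachable: {Z} — drop them.
Initial partition by acceptance: {C} | {H,S}.
The partition is now stable with 2 blocks: {C} | {H,S}.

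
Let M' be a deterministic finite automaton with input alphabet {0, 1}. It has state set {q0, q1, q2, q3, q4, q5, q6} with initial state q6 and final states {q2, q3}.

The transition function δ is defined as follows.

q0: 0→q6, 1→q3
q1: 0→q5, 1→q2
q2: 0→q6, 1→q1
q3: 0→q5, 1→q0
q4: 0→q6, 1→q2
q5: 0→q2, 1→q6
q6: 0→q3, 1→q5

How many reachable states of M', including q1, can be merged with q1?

First remove the unreachable states {q4}; 6 states remain.
P0 = {q2,q3} | {q0,q1,q5,q6}.
Split {q0,q1,q5,q6} by δ(·,0) → {q0,q1} and {q5,q6}.
No further refinement is possible. Final partition (3 blocks): {q2,q3} | {q0,q1} | {q5,q6}.
The equivalence class containing q1 is {q0,q1}, of size 2.

2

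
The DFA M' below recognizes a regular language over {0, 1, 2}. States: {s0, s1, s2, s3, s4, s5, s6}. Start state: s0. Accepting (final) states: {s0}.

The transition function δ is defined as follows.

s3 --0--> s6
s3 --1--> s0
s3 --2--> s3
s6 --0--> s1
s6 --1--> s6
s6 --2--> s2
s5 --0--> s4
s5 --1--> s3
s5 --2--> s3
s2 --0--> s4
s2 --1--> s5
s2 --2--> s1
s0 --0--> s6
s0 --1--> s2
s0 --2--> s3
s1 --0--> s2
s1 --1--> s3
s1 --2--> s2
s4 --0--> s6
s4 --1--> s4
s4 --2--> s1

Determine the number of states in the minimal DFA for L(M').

7

P0 = {s0} | {s1,s2,s3,s4,s5,s6}.
On input 1, block {s1,s2,s3,s4,s5,s6} splits into {s1,s2,s4,s5,s6} and {s3}.
On input 1, block {s1,s2,s4,s5,s6} splits into {s2,s4,s6} and {s1,s5}.
On input 0, block {s2,s4,s6} splits into {s2,s4} and {s6}.
Split {s2,s4} by δ(·,0) → {s2} and {s4}.
Refine {s1,s5} on symbol 0: members go to different blocks, giving {s1} and {s5}.
No further refinement is possible. Final partition (7 blocks): {s0} | {s2} | {s3} | {s1} | {s6} | {s4} | {s5}.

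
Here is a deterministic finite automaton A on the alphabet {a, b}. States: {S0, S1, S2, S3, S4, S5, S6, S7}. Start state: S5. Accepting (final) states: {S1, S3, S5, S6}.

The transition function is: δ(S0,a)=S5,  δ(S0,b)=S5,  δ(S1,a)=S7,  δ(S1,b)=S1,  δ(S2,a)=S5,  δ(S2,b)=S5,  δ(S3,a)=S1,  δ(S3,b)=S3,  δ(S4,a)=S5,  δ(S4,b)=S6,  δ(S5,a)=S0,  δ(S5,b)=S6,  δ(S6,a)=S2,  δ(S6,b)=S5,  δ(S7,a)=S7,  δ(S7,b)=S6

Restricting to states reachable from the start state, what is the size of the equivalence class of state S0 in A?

2

Reachable states from the start: {S0,S2,S5,S6}. Unreachable: {S1,S3,S4,S7} — drop them.
Initial partition by acceptance: {S5,S6} | {S0,S2}.
The partition is now stable with 2 blocks: {S5,S6} | {S0,S2}.
State S0 belongs to the block {S0,S2}, which has 2 states.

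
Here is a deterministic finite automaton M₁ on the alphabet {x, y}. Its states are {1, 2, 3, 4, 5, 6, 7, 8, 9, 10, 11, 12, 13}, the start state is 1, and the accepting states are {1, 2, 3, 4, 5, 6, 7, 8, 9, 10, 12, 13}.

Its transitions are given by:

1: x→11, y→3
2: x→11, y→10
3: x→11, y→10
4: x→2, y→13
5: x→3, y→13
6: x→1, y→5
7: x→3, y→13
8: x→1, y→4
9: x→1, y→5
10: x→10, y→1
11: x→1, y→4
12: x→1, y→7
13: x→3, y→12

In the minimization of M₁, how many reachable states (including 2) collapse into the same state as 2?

States {5,6,8,9} cannot be reached from the start state, so discard them.
Start with accepting vs non-accepting: {1,2,3,4,7,10,12,13} | {11}.
Refine {1,2,3,4,7,10,12,13} on symbol x: members go to different blocks, giving {4,7,10,12,13} and {1,2,3}.
Refine {4,7,10,12,13} on symbol x: members go to different blocks, giving {4,7,12,13} and {10}.
Split {1,2,3} by δ(·,y) → {2,3} and {1}.
Refine {4,7,12,13} on symbol x: members go to different blocks, giving {4,7,13} and {12}.
Split {4,7,13} by δ(·,y) → {4,7} and {13}.
No further refinement is possible. Final partition (7 blocks): {4,7} | {11} | {2,3} | {10} | {1} | {12} | {13}.
State 2 belongs to the block {2,3}, which has 2 states.

2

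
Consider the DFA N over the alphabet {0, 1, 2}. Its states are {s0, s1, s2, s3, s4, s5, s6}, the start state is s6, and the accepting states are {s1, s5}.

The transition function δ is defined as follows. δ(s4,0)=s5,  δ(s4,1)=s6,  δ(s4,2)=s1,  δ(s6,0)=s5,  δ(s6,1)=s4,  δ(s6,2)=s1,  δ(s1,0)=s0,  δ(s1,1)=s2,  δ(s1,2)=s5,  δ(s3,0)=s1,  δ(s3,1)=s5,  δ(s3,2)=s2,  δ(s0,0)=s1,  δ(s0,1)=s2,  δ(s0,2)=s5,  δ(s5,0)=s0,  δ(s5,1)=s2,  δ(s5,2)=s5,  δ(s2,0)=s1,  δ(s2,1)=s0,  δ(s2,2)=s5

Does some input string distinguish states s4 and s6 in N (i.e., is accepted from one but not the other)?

No

Reachable states from the start: {s0,s1,s2,s4,s5,s6}. Unreachable: {s3} — drop them.
Start with accepting vs non-accepting: {s1,s5} | {s0,s2,s4,s6}.
Stable partition: {s1,s5} | {s0,s2,s4,s6} — 2 equivalence classes.
s4 and s6 lie in the same block of the stable partition, so they are equivalent — no string distinguishes them.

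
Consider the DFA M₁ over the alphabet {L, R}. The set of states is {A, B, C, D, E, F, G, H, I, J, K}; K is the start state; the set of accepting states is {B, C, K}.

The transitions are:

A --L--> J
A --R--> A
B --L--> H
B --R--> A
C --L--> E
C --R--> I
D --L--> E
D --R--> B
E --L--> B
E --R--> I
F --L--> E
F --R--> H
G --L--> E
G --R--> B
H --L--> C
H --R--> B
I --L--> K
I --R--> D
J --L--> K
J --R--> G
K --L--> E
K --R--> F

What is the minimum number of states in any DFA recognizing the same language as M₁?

9

All states are reachable from the start state.
Start with accepting vs non-accepting: {B,C,K} | {A,D,E,F,G,H,I,J}.
Split {A,D,E,F,G,H,I,J} by δ(·,L) → {A,D,F,G} and {E,H,I,J}.
Refine {B,C,K} on symbol R: members go to different blocks, giving {B,K} and {C}.
Split {A,D,F,G} by δ(·,R) → {D,G} and {A} and {F}.
Split {B,K} by δ(·,R) → {B} and {K}.
On input L, block {E,H,I,J} splits into {I,J} and {E} and {H}.
Stable partition: {B} | {D,G} | {I,J} | {C} | {A} | {F} | {K} | {E} | {H} — 9 equivalence classes.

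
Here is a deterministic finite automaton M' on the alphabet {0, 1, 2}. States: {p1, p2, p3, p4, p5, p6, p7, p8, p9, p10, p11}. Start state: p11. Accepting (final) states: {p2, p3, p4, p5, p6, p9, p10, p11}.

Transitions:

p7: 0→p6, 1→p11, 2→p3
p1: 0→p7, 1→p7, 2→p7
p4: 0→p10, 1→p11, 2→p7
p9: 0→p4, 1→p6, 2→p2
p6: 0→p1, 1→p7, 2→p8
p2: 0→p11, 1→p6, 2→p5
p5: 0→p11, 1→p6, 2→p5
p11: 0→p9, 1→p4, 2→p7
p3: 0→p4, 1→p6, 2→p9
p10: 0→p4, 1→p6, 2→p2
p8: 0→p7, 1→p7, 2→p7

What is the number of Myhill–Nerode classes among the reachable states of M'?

5

All states are reachable from the start state.
P0 = {p2,p3,p4,p5,p6,p9,p10,p11} | {p1,p7,p8}.
On input 0, block {p2,p3,p4,p5,p6,p9,p10,p11} splits into {p2,p3,p4,p5,p9,p10,p11} and {p6}.
Refine {p2,p3,p4,p5,p9,p10,p11} on symbol 1: members go to different blocks, giving {p2,p3,p5,p9,p10} and {p4,p11}.
On input 0, block {p1,p7,p8} splits into {p1,p8} and {p7}.
No further refinement is possible. Final partition (5 blocks): {p2,p3,p5,p9,p10} | {p1,p8} | {p6} | {p4,p11} | {p7}.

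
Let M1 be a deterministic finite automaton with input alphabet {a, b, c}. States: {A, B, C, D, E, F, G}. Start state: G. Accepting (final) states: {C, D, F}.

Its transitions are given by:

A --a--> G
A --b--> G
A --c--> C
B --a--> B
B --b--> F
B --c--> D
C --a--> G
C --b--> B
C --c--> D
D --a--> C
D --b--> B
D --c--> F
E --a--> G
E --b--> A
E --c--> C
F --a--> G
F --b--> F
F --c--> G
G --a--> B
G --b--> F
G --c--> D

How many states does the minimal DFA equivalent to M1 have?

First remove the unreachable states {A,E}; 5 states remain.
P0 = {C,D,F} | {B,G}.
On input a, block {C,D,F} splits into {C,F} and {D}.
Refine {C,F} on symbol b: members go to different blocks, giving {C} and {F}.
Stable partition: {C} | {B,G} | {D} | {F} — 4 equivalence classes.

4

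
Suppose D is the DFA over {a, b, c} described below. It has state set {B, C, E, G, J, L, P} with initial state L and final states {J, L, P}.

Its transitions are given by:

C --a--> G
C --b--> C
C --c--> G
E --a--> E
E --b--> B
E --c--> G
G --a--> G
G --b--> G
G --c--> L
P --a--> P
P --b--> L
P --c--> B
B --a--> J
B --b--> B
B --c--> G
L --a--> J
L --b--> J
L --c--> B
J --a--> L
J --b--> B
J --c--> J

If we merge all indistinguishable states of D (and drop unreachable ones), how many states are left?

States {C,E,P} cannot be reached from the start state, so discard them.
Start with accepting vs non-accepting: {J,L} | {B,G}.
Split {J,L} by δ(·,b) → {J} and {L}.
Refine {B,G} on symbol a: members go to different blocks, giving {B} and {G}.
No further refinement is possible. Final partition (4 blocks): {J} | {B} | {L} | {G}.

4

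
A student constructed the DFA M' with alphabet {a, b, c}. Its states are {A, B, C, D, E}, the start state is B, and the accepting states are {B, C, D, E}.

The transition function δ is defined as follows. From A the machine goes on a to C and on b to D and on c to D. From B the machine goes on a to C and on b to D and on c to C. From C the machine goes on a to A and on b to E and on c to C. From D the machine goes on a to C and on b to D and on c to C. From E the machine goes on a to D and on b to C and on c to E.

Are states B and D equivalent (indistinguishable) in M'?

Yes

Start with accepting vs non-accepting: {B,C,D,E} | {A}.
Refine {B,C,D,E} on symbol a: members go to different blocks, giving {B,D,E} and {C}.
Refine {B,D,E} on symbol a: members go to different blocks, giving {B,D} and {E}.
Stable partition: {B,D} | {A} | {C} | {E} — 4 equivalence classes.
B and D lie in the same block of the stable partition, so they are equivalent — no string distinguishes them.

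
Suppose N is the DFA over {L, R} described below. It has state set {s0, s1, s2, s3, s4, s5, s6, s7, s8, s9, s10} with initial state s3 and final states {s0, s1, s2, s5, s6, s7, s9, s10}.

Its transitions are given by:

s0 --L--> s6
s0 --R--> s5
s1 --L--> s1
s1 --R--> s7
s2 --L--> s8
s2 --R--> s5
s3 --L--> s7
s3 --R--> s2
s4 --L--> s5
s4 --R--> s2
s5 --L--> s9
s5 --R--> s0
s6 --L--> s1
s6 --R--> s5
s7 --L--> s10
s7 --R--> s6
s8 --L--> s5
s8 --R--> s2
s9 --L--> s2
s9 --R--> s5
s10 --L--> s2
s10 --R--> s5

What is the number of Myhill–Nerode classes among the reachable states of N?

5

States {s4} cannot be reached from the start state, so discard them.
P0 = {s0,s1,s2,s5,s6,s7,s9,s10} | {s3,s8}.
Split {s0,s1,s2,s5,s6,s7,s9,s10} by δ(·,L) → {s0,s1,s5,s6,s7,s9,s10} and {s2}.
Split {s0,s1,s5,s6,s7,s9,s10} by δ(·,L) → {s0,s1,s5,s6,s7} and {s9,s10}.
Split {s0,s1,s5,s6,s7} by δ(·,L) → {s0,s1,s6} and {s5,s7}.
Stable partition: {s0,s1,s6} | {s3,s8} | {s2} | {s9,s10} | {s5,s7} — 5 equivalence classes.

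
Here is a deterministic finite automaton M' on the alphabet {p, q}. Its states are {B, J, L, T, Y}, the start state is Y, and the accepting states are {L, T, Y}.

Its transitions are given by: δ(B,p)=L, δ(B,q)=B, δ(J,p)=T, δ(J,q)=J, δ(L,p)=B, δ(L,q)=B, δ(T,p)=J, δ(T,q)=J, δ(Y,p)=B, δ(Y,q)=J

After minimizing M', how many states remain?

2

Start with accepting vs non-accepting: {L,T,Y} | {B,J}.
No further refinement is possible. Final partition (2 blocks): {L,T,Y} | {B,J}.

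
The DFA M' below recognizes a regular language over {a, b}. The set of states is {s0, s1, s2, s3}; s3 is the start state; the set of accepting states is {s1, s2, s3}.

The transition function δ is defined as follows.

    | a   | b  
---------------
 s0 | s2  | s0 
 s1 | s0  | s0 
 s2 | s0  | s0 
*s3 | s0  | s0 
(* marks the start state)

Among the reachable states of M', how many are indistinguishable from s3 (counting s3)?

States {s1} cannot be reached from the start state, so discard them.
Initial partition by acceptance: {s2,s3} | {s0}.
The partition is now stable with 2 blocks: {s2,s3} | {s0}.
The equivalence class containing s3 is {s2,s3}, of size 2.

2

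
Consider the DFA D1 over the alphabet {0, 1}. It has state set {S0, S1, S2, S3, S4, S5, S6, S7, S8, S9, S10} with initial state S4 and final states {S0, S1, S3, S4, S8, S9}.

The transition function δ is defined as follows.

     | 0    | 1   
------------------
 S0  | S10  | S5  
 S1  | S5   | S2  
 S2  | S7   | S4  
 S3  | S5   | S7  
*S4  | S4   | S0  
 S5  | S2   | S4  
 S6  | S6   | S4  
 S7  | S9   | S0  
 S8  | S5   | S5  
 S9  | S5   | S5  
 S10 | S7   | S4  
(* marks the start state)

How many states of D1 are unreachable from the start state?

4

Starting at S4 and following transitions, the reachable set is {S0, S2, S4, S5, S7, S9, S10}. That leaves S1, S3, S6, S8 unreachable — 4 in total.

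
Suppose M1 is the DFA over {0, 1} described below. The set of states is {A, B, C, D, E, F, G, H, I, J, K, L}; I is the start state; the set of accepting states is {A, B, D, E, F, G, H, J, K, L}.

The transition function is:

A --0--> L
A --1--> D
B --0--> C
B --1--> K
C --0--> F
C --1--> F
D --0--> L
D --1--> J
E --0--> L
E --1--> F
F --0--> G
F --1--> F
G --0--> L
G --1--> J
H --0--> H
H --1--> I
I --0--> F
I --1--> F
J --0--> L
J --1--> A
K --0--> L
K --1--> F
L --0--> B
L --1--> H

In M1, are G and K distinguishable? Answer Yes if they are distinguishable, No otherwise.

Yes

States {E} cannot be reached from the start state, so discard them.
Initial partition by acceptance: {A,B,D,F,G,H,J,K,L} | {C,I}.
Split {A,B,D,F,G,H,J,K,L} by δ(·,0) → {A,D,F,G,H,J,K,L} and {B}.
Split {A,D,F,G,H,J,K,L} by δ(·,0) → {A,D,F,G,H,J,K} and {L}.
Refine {A,D,F,G,H,J,K} on symbol 0: members go to different blocks, giving {A,D,G,J,K} and {F,H}.
Split {A,D,G,J,K} by δ(·,1) → {A,D,G,J} and {K}.
Split {F,H} by δ(·,0) → {F} and {H}.
The partition is now stable with 7 blocks: {A,D,G,J} | {C,I} | {B} | {L} | {F} | {K} | {H}.
G and K end up in different blocks, so they are distinguishable. For instance, the string '1000' is accepted from only K.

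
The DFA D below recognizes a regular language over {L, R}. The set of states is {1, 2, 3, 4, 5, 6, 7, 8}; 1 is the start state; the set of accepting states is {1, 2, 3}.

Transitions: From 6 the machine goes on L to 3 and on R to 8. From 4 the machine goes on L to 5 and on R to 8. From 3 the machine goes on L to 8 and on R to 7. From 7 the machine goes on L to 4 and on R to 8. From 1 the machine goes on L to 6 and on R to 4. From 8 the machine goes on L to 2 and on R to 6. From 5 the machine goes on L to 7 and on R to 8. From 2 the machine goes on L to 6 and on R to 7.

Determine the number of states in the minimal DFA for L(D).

3

All states are reachable from the start state.
Start with accepting vs non-accepting: {1,2,3} | {4,5,6,7,8}.
Split {4,5,6,7,8} by δ(·,L) → {4,5,7} and {6,8}.
The partition is now stable with 3 blocks: {1,2,3} | {4,5,7} | {6,8}.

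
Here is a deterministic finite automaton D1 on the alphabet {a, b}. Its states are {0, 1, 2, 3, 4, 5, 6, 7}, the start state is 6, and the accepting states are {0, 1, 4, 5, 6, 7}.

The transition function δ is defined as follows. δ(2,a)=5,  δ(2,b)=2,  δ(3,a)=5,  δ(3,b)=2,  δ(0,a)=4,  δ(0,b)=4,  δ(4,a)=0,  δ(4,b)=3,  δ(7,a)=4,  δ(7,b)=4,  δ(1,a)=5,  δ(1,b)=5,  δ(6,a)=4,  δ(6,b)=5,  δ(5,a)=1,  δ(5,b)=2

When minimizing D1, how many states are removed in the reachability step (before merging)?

1

Starting at 6 and following transitions, the reachable set is {0, 1, 2, 3, 4, 5, 6}. That leaves 7 unreachable — 1 in total.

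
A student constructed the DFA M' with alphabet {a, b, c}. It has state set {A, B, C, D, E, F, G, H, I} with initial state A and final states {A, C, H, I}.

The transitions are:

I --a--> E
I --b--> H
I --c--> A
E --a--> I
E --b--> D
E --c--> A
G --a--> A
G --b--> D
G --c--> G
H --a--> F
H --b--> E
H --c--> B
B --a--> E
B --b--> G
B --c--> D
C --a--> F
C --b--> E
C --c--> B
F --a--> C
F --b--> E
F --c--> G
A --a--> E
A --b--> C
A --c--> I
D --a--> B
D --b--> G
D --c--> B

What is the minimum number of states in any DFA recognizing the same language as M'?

Every state is reachable, so we keep all 9.
Start with accepting vs non-accepting: {A,C,H,I} | {B,D,E,F,G}.
On input b, block {A,C,H,I} splits into {A,I} and {C,H}.
Refine {B,D,E,F,G} on symbol a: members go to different blocks, giving {B,D} and {E,G} and {F}.
Split {B,D} by δ(·,a) → {B} and {D}.
Refine {E,G} on symbol c: members go to different blocks, giving {E} and {G}.
No further refinement is possible. Final partition (7 blocks): {A,I} | {B} | {C,H} | {E} | {F} | {D} | {G}.

7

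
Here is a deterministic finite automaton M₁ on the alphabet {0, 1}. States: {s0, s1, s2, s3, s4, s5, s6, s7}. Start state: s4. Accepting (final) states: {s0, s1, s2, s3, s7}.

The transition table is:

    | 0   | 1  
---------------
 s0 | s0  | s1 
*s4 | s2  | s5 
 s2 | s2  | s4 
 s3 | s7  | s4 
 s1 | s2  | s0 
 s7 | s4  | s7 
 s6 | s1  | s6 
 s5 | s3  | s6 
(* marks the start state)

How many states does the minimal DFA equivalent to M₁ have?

8

Every state is reachable, so we keep all 8.
Initial partition by acceptance: {s0,s1,s2,s3,s7} | {s4,s5,s6}.
Split {s0,s1,s2,s3,s7} by δ(·,0) → {s0,s1,s2,s3} and {s7}.
On input 0, block {s0,s1,s2,s3} splits into {s0,s1,s2} and {s3}.
On input 1, block {s0,s1,s2} splits into {s0,s1} and {s2}.
Split {s0,s1} by δ(·,0) → {s0} and {s1}.
On input 0, block {s4,s5,s6} splits into {s4} and {s5} and {s6}.
Stable partition: {s0} | {s4} | {s7} | {s3} | {s2} | {s1} | {s5} | {s6} — 8 equivalence classes.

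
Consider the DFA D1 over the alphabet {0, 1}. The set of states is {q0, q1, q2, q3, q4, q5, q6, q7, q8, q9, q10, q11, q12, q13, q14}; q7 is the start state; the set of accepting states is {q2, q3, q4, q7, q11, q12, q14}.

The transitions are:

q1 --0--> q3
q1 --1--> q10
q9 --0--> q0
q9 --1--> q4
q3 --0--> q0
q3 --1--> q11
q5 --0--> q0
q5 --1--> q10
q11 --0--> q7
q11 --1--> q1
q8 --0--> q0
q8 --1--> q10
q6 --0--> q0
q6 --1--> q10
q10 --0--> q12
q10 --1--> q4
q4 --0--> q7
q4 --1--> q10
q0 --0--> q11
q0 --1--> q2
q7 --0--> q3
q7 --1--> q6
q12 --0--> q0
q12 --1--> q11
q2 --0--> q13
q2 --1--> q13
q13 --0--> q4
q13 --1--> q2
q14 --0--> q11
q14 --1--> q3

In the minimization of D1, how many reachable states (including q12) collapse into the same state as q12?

First remove the unreachable states {q5,q8,q9,q14}; 11 states remain.
Initial partition by acceptance: {q2,q3,q4,q7,q11,q12} | {q0,q1,q6,q10,q13}.
On input 0, block {q2,q3,q4,q7,q11,q12} splits into {q2,q3,q12} and {q4,q7,q11}.
Refine {q2,q3,q12} on symbol 1: members go to different blocks, giving {q3,q12} and {q2}.
Refine {q0,q1,q6,q10,q13} on symbol 0: members go to different blocks, giving {q0,q13} and {q1,q10} and {q6}.
On input 0, block {q4,q7,q11} splits into {q4,q11} and {q7}.
Split {q1,q10} by δ(·,1) → {q1} and {q10}.
Refine {q4,q11} on symbol 1: members go to different blocks, giving {q4} and {q11}.
Refine {q0,q13} on symbol 0: members go to different blocks, giving {q0} and {q13}.
Stable partition: {q3,q12} | {q0} | {q4} | {q2} | {q1} | {q6} | {q7} | {q10} | {q11} | {q13} — 10 equivalence classes.
State q12 belongs to the block {q3,q12}, which has 2 states.

2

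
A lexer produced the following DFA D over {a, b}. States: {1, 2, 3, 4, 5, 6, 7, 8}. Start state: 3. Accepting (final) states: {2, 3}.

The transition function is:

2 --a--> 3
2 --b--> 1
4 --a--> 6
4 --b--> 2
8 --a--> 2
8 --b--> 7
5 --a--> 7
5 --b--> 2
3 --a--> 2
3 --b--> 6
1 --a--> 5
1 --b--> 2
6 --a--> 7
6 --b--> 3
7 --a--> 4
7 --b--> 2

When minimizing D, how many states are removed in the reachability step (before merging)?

No path from 3 leads to 8; the other 7 states are all reachable.

1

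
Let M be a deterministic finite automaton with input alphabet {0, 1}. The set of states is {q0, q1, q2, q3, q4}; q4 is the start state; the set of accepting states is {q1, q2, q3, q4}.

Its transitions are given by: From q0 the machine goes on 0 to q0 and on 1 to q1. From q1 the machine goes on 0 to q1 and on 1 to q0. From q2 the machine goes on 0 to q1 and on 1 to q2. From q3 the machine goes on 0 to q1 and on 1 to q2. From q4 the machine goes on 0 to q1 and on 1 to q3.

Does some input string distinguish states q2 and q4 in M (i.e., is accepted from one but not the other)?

P0 = {q1,q2,q3,q4} | {q0}.
On input 1, block {q1,q2,q3,q4} splits into {q2,q3,q4} and {q1}.
No further refinement is possible. Final partition (3 blocks): {q2,q3,q4} | {q0} | {q1}.
q2 and q4 lie in the same block of the stable partition, so they are equivalent — no string distinguishes them.

No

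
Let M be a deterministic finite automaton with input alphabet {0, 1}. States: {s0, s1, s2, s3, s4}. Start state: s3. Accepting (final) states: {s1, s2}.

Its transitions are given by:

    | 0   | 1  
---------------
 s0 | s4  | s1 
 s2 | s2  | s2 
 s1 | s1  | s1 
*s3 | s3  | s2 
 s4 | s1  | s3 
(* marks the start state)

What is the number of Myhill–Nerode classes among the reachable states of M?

First remove the unreachable states {s0,s1,s4}; 2 states remain.
Initial partition by acceptance: {s2} | {s3}.
Stable partition: {s2} | {s3} — 2 equivalence classes.

2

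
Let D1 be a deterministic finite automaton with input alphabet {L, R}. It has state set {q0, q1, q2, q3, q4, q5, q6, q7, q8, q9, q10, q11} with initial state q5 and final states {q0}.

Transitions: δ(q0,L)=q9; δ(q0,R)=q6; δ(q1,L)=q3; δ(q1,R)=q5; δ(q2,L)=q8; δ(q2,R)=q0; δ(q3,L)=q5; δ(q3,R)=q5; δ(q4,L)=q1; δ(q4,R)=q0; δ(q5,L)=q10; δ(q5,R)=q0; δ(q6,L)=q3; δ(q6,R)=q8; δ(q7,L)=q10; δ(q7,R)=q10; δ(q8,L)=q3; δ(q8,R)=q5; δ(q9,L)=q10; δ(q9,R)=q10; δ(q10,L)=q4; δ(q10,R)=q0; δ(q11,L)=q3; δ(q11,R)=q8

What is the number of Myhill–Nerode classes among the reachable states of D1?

8

States {q2,q7,q11} cannot be reached from the start state, so discard them.
Initial partition by acceptance: {q0} | {q1,q3,q4,q5,q6,q8,q9,q10}.
Split {q1,q3,q4,q5,q6,q8,q9,q10} by δ(·,R) → {q1,q3,q6,q8,q9} and {q4,q5,q10}.
On input L, block {q1,q3,q6,q8,q9} splits into {q1,q6,q8} and {q3,q9}.
Refine {q1,q6,q8} on symbol R: members go to different blocks, giving {q1,q8} and {q6}.
Refine {q4,q5,q10} on symbol L: members go to different blocks, giving {q5,q10} and {q4}.
Refine {q5,q10} on symbol L: members go to different blocks, giving {q5} and {q10}.
Refine {q3,q9} on symbol L: members go to different blocks, giving {q3} and {q9}.
The partition is now stable with 8 blocks: {q0} | {q1,q8} | {q5} | {q3} | {q6} | {q4} | {q10} | {q9}.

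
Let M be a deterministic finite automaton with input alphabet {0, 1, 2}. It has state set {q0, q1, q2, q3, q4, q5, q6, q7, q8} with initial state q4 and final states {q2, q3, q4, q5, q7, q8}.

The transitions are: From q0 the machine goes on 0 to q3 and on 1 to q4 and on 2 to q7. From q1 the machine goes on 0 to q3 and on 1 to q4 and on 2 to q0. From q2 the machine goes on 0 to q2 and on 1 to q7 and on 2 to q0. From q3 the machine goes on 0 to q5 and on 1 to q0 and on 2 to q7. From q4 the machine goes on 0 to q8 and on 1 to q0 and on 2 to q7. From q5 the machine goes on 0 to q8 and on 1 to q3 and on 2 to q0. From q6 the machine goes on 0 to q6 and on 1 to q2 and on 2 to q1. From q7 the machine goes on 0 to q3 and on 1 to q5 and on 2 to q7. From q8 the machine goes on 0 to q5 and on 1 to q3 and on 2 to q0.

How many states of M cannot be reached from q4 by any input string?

3

No path from q4 leads to q1, q2, q6; the other 6 states are all reachable.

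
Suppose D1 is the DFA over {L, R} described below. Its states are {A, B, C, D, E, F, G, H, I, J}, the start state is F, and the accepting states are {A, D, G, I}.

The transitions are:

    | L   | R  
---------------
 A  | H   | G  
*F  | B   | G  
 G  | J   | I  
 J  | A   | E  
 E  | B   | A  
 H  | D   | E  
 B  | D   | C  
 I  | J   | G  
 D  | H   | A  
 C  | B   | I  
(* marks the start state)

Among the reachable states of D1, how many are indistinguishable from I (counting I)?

4

Every state is reachable, so we keep all 10.
Initial partition by acceptance: {A,D,G,I} | {B,C,E,F,H,J}.
On input L, block {B,C,E,F,H,J} splits into {B,H,J} and {C,E,F}.
No further refinement is possible. Final partition (3 blocks): {A,D,G,I} | {B,H,J} | {C,E,F}.
State I belongs to the block {A,D,G,I}, which has 4 states.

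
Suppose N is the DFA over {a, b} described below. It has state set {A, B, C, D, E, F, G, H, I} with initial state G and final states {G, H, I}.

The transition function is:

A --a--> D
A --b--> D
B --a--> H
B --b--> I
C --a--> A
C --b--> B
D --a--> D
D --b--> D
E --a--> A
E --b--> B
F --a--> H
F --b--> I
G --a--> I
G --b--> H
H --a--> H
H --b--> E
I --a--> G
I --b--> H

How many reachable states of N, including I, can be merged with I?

Reachable states from the start: {A,B,D,E,G,H,I}. Unreachable: {C,F} — drop them.
Initial partition by acceptance: {G,H,I} | {A,B,D,E}.
Refine {G,H,I} on symbol b: members go to different blocks, giving {G,I} and {H}.
Refine {A,B,D,E} on symbol a: members go to different blocks, giving {A,D,E} and {B}.
Split {A,D,E} by δ(·,b) → {A,D} and {E}.
No further refinement is possible. Final partition (5 blocks): {G,I} | {A,D} | {H} | {B} | {E}.
The equivalence class containing I is {G,I}, of size 2.

2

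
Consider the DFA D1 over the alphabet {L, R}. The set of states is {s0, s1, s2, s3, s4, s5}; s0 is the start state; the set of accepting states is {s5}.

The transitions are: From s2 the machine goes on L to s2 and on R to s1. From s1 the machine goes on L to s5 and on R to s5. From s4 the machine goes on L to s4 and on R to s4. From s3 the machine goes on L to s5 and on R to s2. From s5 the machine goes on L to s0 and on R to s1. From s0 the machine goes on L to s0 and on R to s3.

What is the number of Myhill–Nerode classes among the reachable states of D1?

5

Reachable states from the start: {s0,s1,s2,s3,s5}. Unreachable: {s4} — drop them.
Start with accepting vs non-accepting: {s5} | {s0,s1,s2,s3}.
Refine {s0,s1,s2,s3} on symbol L: members go to different blocks, giving {s0,s2} and {s1,s3}.
Split {s1,s3} by δ(·,R) → {s1} and {s3}.
Refine {s0,s2} on symbol R: members go to different blocks, giving {s0} and {s2}.
No further refinement is possible. Final partition (5 blocks): {s5} | {s0} | {s1} | {s3} | {s2}.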